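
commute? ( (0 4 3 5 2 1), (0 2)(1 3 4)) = no: (0 4 3 5 2 1) * (0 2)(1 3 4) = (0 1 2 3 5), (0 2)(1 3 4) * (0 4 3 5 2 1) = (0 1 5 2 4)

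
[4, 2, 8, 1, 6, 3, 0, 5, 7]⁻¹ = [6, 3, 1, 5, 0, 7, 4, 8, 2]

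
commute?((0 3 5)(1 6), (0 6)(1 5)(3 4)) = no:(0 3 5)(1 6)*(0 6)(1 5)(3 4) = (0 4 3 1)(5 6), (0 6)(1 5)(3 4)*(0 3 5)(1 6) = (0 1)(3 4 5 6)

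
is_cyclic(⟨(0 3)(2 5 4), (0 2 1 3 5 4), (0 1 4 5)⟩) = no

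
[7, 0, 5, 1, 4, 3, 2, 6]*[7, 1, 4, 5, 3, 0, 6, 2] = [2, 7, 0, 1, 3, 5, 4, 6] 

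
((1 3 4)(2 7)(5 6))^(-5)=(1 3 4)(2 7)(5 6)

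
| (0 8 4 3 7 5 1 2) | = 8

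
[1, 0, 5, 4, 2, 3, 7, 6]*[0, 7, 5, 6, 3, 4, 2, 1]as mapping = [0→7, 1→0, 2→4, 3→3, 4→5, 5→6, 6→1, 7→2]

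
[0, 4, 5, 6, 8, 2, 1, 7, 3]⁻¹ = [0, 6, 5, 8, 1, 2, 3, 7, 4]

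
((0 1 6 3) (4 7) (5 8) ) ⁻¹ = (0 3 6 1) (4 7) (5 8) 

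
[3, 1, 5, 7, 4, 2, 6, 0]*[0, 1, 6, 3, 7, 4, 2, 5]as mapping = [0→3, 1→1, 2→4, 3→5, 4→7, 5→6, 6→2, 7→0]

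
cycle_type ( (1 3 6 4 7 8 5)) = 7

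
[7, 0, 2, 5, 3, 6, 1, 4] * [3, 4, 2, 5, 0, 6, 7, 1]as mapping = [0→1, 1→3, 2→2, 3→6, 4→5, 5→7, 6→4, 7→0]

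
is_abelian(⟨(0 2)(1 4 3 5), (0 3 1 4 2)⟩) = no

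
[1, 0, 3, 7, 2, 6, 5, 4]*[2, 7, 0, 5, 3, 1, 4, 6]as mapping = [0→7, 1→2, 2→5, 3→6, 4→0, 5→4, 6→1, 7→3]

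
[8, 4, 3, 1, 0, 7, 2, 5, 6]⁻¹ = [4, 3, 6, 2, 1, 7, 8, 5, 0]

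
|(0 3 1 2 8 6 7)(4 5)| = 14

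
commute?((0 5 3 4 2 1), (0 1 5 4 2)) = no:(0 5 3 4 2 1) * (0 1 5 4 2) = (0 4)(2 5 3), (0 1 5 4 2) * (0 5 3 4 2 1) = (1 3 4)(2 5)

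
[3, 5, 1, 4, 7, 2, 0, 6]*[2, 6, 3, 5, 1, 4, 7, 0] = [5, 4, 6, 1, 0, 3, 2, 7]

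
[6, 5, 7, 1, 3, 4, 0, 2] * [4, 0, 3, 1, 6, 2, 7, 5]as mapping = [0→7, 1→2, 2→5, 3→0, 4→1, 5→6, 6→4, 7→3]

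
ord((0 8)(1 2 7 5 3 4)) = 6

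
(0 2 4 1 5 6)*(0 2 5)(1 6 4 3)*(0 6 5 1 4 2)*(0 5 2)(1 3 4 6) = (0 3 6 5)(2 4)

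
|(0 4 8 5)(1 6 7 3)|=4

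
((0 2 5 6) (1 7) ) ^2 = (0 5) (2 6) 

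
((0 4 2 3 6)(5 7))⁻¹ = (0 6 3 2 4)(5 7)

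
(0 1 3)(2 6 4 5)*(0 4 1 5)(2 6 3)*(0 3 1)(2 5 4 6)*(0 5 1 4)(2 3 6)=(2 4 6 5 3)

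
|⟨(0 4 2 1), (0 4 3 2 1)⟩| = 120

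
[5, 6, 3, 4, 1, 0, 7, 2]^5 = [5, 4, 7, 2, 3, 0, 1, 6]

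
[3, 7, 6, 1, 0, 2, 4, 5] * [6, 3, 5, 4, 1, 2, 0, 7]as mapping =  [0→4, 1→7, 2→0, 3→3, 4→6, 5→5, 6→1, 7→2]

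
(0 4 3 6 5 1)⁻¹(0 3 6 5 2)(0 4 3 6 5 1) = (1 2 4 6 5)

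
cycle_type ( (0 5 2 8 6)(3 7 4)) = 3.5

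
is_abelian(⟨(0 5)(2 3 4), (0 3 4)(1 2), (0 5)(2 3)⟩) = no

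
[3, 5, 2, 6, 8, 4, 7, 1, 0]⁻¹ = [8, 7, 2, 0, 5, 1, 3, 6, 4]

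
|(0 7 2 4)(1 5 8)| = 12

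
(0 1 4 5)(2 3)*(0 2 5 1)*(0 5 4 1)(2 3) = (0 5 3 4)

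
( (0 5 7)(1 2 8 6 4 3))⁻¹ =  (0 7 5)(1 3 4 6 8 2)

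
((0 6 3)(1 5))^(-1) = (0 3 6)(1 5)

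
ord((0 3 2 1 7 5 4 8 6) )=9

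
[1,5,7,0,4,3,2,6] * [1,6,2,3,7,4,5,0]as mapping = [0→6,1→4,2→0,3→1,4→7,5→3,6→2,7→5]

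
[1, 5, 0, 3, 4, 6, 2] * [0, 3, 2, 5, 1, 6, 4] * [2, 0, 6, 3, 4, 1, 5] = [3, 5, 2, 1, 0, 4, 6]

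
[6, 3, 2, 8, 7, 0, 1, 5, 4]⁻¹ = [5, 6, 2, 1, 8, 7, 0, 4, 3]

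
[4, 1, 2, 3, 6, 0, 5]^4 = [0, 1, 2, 3, 4, 5, 6]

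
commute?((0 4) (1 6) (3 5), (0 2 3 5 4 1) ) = no:(0 4) (1 6) (3 5)*(0 2 3 5 4 1) = (0 1 6) (2 3 4), (0 2 3 5 4 1)*(0 4) (1 6) (3 5) = (0 2 5) (1 4 6) 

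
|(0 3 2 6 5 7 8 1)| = 8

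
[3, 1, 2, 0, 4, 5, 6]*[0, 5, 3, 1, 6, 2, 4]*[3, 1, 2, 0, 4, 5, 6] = [1, 5, 0, 3, 6, 2, 4]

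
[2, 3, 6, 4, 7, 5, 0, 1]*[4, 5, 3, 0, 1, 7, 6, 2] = [3, 0, 6, 1, 2, 7, 4, 5]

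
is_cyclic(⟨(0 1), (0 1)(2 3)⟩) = no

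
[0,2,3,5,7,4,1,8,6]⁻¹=[0,6,1,2,5,3,8,4,7]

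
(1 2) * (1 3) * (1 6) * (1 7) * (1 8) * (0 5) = (0 5)(1 2 3 6 7 8)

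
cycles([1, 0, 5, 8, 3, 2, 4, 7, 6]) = (0 1)(2 5)(3 8 6 4)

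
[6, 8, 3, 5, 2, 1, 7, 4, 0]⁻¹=[8, 5, 4, 2, 7, 3, 0, 6, 1]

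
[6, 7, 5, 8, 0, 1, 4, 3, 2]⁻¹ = [4, 5, 8, 7, 6, 2, 0, 1, 3]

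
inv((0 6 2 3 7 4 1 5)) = (0 5 1 4 7 3 2 6)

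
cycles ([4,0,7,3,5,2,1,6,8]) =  (0 4 5 2 7 6 1) 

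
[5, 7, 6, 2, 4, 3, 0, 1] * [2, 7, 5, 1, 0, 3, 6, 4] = [3, 4, 6, 5, 0, 1, 2, 7]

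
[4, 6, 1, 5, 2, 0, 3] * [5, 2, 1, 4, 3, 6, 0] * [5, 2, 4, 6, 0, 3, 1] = [6, 5, 4, 1, 2, 3, 0]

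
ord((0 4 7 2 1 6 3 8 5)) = 9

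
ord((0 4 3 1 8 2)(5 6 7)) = 6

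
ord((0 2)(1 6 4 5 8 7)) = 6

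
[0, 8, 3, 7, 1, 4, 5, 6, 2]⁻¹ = [0, 4, 8, 2, 5, 6, 7, 3, 1]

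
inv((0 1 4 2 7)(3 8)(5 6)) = (0 7 2 4 1)(3 8)(5 6)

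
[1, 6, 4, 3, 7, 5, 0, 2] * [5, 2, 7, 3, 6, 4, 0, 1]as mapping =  [0→2, 1→0, 2→6, 3→3, 4→1, 5→4, 6→5, 7→7]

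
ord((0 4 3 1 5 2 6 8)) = 8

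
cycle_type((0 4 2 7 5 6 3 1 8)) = 9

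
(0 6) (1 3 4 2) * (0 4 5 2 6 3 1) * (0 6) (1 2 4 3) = (0 1 2 6 3 5 4) 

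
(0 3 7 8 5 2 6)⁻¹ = (0 6 2 5 8 7 3)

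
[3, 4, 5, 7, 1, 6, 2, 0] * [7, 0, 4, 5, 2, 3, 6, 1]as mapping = [0→5, 1→2, 2→3, 3→1, 4→0, 5→6, 6→4, 7→7]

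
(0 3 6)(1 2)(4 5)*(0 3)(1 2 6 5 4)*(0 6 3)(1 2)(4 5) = (0 6)(1 3 4 5 2)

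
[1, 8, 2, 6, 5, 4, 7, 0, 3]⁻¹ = [7, 0, 2, 8, 5, 4, 3, 6, 1]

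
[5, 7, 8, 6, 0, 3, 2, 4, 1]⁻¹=[4, 8, 6, 5, 7, 0, 3, 1, 2]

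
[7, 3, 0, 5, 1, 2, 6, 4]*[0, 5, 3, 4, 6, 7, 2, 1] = [1, 4, 0, 7, 5, 3, 2, 6]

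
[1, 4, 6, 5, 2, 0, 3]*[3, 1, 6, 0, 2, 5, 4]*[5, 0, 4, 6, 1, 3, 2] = [0, 4, 1, 3, 2, 6, 5]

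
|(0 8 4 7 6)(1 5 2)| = 15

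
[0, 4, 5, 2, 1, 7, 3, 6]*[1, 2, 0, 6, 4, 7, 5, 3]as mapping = [0→1, 1→4, 2→7, 3→0, 4→2, 5→3, 6→6, 7→5]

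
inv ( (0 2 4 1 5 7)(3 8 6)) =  (0 7 5 1 4 2)(3 6 8)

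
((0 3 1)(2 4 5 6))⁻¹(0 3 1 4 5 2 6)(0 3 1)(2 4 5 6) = (0 5 6 4 2 3 1)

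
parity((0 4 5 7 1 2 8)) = even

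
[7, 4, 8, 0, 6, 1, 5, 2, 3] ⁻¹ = [3, 5, 7, 8, 1, 6, 4, 0, 2] 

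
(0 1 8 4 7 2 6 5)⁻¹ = (0 5 6 2 7 4 8 1)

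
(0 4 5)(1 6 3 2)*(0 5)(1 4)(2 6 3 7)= (0 1 3 6 7 2 4)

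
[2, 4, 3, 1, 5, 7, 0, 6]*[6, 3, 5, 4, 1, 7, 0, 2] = [5, 1, 4, 3, 7, 2, 6, 0]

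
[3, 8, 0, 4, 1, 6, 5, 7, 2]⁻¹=[2, 4, 8, 0, 3, 6, 5, 7, 1]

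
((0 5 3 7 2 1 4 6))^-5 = (0 7 4 5 2 6 3 1)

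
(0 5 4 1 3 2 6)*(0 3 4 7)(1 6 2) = (0 5 7)(1 4 6 3)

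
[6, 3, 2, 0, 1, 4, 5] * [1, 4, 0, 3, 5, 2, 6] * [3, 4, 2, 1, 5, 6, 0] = [0, 1, 3, 4, 5, 6, 2]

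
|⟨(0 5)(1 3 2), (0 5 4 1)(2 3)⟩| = 720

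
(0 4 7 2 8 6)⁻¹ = (0 6 8 2 7 4)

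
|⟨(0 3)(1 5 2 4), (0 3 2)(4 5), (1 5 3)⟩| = 720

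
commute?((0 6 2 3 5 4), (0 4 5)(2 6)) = no:(0 6 2 3 5 4)*(0 4 5)(2 6) = (0 2 3), (0 4 5)(2 6)*(0 6 2 3 5 4) = (3 5 6)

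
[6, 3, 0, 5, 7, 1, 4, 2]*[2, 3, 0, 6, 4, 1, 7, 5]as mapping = [0→7, 1→6, 2→2, 3→1, 4→5, 5→3, 6→4, 7→0]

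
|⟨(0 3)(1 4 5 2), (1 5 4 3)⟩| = 720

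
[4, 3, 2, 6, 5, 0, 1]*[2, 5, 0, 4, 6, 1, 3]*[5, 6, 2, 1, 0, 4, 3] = [3, 0, 5, 1, 6, 2, 4]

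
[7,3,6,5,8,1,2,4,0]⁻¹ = [8,5,6,1,7,3,2,0,4]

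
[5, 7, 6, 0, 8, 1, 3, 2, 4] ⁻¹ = [3, 5, 7, 6, 8, 0, 2, 1, 4] 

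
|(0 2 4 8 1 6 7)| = 7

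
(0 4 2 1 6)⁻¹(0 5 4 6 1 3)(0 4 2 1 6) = (0 6 3 4 5 2)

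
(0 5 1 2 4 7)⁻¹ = (0 7 4 2 1 5)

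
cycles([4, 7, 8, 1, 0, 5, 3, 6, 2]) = (0 4)(1 7 6 3)(2 8)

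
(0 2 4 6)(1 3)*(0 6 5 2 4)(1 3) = (0 4 5 2)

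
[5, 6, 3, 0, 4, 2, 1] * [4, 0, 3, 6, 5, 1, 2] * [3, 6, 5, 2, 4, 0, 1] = [6, 5, 1, 4, 0, 2, 3]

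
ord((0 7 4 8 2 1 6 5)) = 8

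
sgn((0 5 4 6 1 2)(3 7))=1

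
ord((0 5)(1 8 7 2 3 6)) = 6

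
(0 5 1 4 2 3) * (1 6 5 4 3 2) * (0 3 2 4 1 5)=(0 1 2 4 5 6) 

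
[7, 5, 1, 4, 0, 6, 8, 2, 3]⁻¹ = [4, 2, 7, 8, 3, 1, 5, 0, 6]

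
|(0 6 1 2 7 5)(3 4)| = 6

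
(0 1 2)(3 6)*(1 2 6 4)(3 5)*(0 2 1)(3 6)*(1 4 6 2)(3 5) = (0 4)(1 5 2)(3 6)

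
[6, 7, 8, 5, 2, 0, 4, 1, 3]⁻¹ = [5, 7, 4, 8, 6, 3, 0, 1, 2]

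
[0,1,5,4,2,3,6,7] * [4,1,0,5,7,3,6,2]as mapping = [0→4,1→1,2→3,3→7,4→0,5→5,6→6,7→2]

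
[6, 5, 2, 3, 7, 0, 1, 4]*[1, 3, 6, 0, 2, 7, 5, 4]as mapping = [0→5, 1→7, 2→6, 3→0, 4→4, 5→1, 6→3, 7→2]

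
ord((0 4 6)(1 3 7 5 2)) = 15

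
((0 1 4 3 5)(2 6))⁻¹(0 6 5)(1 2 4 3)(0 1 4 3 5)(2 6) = (0 1 2)(3 5 4 6)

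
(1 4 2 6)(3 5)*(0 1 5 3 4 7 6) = (0 1 7 6 5 4 2)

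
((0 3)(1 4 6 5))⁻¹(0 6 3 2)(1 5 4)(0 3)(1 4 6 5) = (0 2 3 5)(1 6 4)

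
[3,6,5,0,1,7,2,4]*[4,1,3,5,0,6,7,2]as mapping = [0→5,1→7,2→6,3→4,4→1,5→2,6→3,7→0]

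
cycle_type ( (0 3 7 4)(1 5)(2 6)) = 2^2.4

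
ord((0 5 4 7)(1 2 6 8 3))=20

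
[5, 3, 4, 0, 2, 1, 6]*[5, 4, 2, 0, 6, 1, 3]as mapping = [0→1, 1→0, 2→6, 3→5, 4→2, 5→4, 6→3]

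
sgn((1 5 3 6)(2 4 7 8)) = 1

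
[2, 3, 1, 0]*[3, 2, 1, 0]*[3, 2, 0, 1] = [2, 3, 0, 1]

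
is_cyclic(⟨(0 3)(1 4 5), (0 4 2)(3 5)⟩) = no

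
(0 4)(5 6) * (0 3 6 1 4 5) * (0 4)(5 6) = (0 6 4 3 5 1)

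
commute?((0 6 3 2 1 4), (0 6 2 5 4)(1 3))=no:(0 6 3 2 1 4) * (0 6 2 5 4)(1 3)=(0 2 3 5 4 6 1), (0 6 2 5 4)(1 3) * (0 6 3 2 1 4)=(0 3 4 6 1 2 5)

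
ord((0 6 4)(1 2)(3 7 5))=6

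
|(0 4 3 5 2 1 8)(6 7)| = 14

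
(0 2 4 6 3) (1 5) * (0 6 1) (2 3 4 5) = (0 3 6 4 1 2 5) 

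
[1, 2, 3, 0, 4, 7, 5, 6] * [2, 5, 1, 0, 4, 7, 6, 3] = [5, 1, 0, 2, 4, 3, 7, 6]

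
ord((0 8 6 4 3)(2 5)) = 10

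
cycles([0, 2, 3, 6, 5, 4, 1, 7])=(1 2 3 6)(4 5)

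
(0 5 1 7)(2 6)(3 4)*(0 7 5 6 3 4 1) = (0 6 2 3 1 5)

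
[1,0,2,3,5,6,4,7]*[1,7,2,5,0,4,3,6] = [7,1,2,5,4,3,0,6]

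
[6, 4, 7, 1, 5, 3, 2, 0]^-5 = [7, 3, 6, 5, 1, 4, 0, 2]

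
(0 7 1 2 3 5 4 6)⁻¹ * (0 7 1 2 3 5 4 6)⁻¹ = (0 4 3 1)(2 7 6 5)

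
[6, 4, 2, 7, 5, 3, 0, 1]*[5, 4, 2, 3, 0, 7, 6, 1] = [6, 0, 2, 1, 7, 3, 5, 4]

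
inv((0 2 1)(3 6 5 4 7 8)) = (0 1 2)(3 8 7 4 5 6)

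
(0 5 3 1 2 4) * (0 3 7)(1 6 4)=(0 5 7)(1 2)(3 6 4)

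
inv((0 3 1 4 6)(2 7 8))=(0 6 4 1 3)(2 8 7)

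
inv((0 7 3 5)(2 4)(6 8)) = (0 5 3 7)(2 4)(6 8)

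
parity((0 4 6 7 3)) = even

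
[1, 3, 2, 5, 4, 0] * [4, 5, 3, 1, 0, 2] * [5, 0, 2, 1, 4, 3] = [3, 0, 1, 2, 5, 4]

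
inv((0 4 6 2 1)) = (0 1 2 6 4)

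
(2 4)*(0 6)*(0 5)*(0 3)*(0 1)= (0 6 5 3 1)(2 4)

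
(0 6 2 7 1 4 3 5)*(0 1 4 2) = (0 6)(1 2 7 4 3 5)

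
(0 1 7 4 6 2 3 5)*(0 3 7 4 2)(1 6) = (0 6)(1 4)(2 7)(3 5)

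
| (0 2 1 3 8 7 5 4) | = 8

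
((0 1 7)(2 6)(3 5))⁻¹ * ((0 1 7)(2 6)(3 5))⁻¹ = (0 1 7)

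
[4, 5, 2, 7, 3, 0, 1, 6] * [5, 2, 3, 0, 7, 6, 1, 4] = [7, 6, 3, 4, 0, 5, 2, 1]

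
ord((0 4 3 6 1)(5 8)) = 10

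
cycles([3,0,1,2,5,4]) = (0 3 2 1)(4 5)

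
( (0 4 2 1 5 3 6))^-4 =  (0 1 6 2 3 4 5)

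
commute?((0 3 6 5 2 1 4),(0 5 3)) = no:(0 3 6 5 2 1 4)*(0 5 3) = (1 4 5 2)(3 6),(0 5 3)*(0 3 6 5 2 1 4) = (0 2 1 4)(5 6)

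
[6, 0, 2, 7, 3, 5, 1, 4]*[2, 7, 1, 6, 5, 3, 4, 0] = [4, 2, 1, 0, 6, 3, 7, 5]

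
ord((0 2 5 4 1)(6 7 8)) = 15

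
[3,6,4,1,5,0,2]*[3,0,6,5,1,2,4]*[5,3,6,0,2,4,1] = [4,2,3,5,6,0,1]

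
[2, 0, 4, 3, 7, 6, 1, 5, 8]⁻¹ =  [1, 6, 0, 3, 2, 7, 5, 4, 8]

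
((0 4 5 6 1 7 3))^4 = (0 1 4 7 5 3 6)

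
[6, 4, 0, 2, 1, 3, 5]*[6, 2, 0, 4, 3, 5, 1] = [1, 3, 6, 0, 2, 4, 5]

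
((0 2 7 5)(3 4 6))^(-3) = (0 2 7 5)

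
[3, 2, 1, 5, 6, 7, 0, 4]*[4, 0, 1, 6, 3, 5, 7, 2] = [6, 1, 0, 5, 7, 2, 4, 3]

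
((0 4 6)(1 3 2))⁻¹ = (0 6 4)(1 2 3)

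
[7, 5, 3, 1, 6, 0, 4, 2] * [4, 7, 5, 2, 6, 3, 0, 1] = [1, 3, 2, 7, 0, 4, 6, 5]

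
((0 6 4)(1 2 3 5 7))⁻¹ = (0 4 6)(1 7 5 3 2)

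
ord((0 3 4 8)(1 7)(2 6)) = 4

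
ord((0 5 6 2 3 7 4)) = 7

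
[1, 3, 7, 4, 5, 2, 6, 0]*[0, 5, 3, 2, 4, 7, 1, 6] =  [5, 2, 6, 4, 7, 3, 1, 0]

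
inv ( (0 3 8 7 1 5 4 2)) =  (0 2 4 5 1 7 8 3)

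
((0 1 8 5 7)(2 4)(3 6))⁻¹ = (0 7 5 8 1)(2 4)(3 6)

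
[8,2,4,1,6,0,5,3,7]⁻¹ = [5,3,1,7,2,6,4,8,0]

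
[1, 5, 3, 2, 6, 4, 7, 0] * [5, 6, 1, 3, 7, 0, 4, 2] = [6, 0, 3, 1, 4, 7, 2, 5]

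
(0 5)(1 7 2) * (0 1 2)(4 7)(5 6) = (0 6 5 1 4 7)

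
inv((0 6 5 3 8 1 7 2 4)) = (0 4 2 7 1 8 3 5 6)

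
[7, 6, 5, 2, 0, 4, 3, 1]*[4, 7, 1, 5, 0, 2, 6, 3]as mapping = [0→3, 1→6, 2→2, 3→1, 4→4, 5→0, 6→5, 7→7]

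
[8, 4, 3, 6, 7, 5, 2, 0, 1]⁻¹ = [7, 8, 6, 2, 1, 5, 3, 4, 0]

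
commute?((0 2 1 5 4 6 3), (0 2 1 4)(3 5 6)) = no:(0 2 1 5 4 6 3)*(0 2 1 4)(3 5 6) = (0 1 6 5)(2 4 3), (0 2 1 4)(3 5 6)*(0 2 1 5 4 6 3) = (0 1 6)(2 5 3 4)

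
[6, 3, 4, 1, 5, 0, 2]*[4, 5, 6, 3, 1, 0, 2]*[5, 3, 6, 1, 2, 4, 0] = [6, 1, 3, 4, 5, 2, 0] 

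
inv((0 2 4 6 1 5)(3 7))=(0 5 1 6 4 2)(3 7)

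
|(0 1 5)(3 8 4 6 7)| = 15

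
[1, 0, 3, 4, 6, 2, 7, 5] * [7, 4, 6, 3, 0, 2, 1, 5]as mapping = [0→4, 1→7, 2→3, 3→0, 4→1, 5→6, 6→5, 7→2]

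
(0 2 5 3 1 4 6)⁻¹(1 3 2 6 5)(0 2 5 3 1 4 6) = (0 3 4 1 5)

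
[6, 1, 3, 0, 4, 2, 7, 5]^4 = [2, 1, 7, 5, 4, 6, 3, 0]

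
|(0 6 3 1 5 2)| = 6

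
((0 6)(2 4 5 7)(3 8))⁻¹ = (0 6)(2 7 5 4)(3 8)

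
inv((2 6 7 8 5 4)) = (2 4 5 8 7 6)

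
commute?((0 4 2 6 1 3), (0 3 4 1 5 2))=no:(0 4 2 6 1 3)*(0 3 4 1 5 2)=(0 1 4)(2 6 5), (0 3 4 1 5 2)*(0 4 2 6 1 3)=(1 5 6)(2 4 3)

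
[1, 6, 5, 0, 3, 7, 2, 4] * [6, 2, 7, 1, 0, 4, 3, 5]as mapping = [0→2, 1→3, 2→4, 3→6, 4→1, 5→5, 6→7, 7→0]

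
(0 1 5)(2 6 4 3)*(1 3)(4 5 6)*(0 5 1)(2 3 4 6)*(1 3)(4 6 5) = (0 6 3 1 2 5 4)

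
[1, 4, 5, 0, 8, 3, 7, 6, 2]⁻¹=[3, 0, 8, 5, 1, 2, 7, 6, 4]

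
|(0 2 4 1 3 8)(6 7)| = 6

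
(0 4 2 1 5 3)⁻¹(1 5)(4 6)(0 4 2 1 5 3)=(2 6)(3 5)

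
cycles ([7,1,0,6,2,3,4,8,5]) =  (0 7 8 5 3 6 4 2) 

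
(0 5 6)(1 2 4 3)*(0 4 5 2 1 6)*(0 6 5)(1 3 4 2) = (0 1 3 5 6 2)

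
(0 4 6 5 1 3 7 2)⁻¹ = (0 2 7 3 1 5 6 4)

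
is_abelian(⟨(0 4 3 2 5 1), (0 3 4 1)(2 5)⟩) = no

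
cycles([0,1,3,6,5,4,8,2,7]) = (2 3 6 8 7)(4 5)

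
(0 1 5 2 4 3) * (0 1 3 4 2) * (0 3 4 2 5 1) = (0 4 2 5 3)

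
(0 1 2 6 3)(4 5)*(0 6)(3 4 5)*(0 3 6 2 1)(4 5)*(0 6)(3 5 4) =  (0 6 4)(2 5 3)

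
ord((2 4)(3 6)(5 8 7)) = 6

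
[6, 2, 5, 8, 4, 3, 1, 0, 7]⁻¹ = [7, 6, 1, 5, 4, 2, 0, 8, 3]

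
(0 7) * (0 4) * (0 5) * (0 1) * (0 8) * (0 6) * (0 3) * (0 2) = (0 7 4 5 1 8 6 3 2)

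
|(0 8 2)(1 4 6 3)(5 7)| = 12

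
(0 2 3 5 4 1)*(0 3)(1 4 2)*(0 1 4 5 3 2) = (0 4 5)(1 2)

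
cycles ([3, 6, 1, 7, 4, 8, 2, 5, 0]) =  (0 3 7 5 8)(1 6 2)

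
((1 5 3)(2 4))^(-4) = (1 3 5)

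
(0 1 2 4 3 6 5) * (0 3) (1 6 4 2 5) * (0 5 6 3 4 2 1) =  (0 3 2 1 6) (4 5) 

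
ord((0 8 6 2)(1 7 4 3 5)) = 20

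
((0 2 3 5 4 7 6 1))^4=(0 4)(1 5)(2 7)(3 6)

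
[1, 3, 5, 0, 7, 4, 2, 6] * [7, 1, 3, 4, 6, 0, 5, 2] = [1, 4, 0, 7, 2, 6, 3, 5]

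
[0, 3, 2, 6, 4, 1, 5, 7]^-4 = [0, 1, 2, 3, 4, 5, 6, 7]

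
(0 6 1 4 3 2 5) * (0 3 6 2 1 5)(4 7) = (0 2)(1 7 4 6 5 3)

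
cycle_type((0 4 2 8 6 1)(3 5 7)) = 3.6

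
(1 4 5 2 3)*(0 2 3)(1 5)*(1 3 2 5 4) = (0 5 2)(3 4)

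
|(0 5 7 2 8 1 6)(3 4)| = 14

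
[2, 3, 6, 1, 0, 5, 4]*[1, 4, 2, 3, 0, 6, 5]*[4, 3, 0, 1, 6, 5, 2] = [0, 1, 5, 6, 3, 2, 4]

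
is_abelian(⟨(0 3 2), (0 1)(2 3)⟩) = no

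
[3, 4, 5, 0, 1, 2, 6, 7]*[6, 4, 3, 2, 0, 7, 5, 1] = [2, 0, 7, 6, 4, 3, 5, 1]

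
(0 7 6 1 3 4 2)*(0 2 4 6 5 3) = (0 7 5 3 6 1) 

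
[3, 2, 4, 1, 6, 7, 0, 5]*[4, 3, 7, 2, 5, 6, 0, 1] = [2, 7, 5, 3, 0, 1, 4, 6]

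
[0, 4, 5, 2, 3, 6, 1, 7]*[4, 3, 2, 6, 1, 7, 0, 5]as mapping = [0→4, 1→1, 2→7, 3→2, 4→6, 5→0, 6→3, 7→5]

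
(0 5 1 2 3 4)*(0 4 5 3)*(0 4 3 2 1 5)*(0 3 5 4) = (0 2)(4 5)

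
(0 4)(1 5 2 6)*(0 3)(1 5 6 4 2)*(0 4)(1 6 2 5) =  (0 5 6 1 2)(3 4)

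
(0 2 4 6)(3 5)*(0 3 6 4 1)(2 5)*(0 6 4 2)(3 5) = (0 3)(1 6 5 4 2)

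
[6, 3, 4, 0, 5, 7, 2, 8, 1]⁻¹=[3, 8, 6, 1, 2, 4, 0, 5, 7]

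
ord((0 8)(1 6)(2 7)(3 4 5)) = 6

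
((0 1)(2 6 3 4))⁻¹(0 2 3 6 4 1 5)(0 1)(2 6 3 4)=(0 5 1 6 4 3 2)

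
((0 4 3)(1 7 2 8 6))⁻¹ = (0 3 4)(1 6 8 2 7)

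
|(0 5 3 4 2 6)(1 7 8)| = 6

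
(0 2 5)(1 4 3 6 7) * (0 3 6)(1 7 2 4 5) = (0 4 6 2 1 5 3)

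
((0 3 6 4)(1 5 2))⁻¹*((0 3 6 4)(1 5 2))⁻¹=(0 6)(1 5 2)(3 4)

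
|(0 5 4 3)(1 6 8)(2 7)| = 12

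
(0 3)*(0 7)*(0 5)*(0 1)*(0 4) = (0 3 7 5 1 4)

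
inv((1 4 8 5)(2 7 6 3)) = (1 5 8 4)(2 3 6 7)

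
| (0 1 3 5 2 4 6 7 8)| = 9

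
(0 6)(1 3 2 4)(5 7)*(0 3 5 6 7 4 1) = (0 7 6 3 2 1 5 4)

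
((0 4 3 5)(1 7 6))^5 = (0 4 3 5)(1 6 7)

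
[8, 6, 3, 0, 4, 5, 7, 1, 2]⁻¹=[3, 7, 8, 2, 4, 5, 1, 6, 0]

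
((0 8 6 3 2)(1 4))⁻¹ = (0 2 3 6 8)(1 4)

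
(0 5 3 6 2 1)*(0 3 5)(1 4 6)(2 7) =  (1 3)(2 4 6 7)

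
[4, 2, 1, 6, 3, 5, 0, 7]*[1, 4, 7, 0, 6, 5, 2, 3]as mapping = [0→6, 1→7, 2→4, 3→2, 4→0, 5→5, 6→1, 7→3]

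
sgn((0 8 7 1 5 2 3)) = 1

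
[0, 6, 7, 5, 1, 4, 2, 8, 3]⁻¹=[0, 4, 6, 8, 5, 3, 1, 2, 7]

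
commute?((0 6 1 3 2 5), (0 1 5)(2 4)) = no:(0 6 1 3 2 5)*(0 1 5)(2 4) = (0 6 5 1 3 4 2), (0 1 5)(2 4)*(0 6 1 3 2 5) = (0 3 2 4 5 6 1)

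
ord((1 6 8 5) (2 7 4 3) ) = 4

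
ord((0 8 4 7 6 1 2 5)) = 8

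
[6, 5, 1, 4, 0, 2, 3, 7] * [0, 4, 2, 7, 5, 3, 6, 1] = [6, 3, 4, 5, 0, 2, 7, 1]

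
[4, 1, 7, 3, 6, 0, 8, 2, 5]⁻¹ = [5, 1, 7, 3, 0, 8, 4, 2, 6]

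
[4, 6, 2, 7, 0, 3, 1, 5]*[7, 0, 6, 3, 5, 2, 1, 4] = [5, 1, 6, 4, 7, 3, 0, 2]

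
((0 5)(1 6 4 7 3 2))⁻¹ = (0 5)(1 2 3 7 4 6)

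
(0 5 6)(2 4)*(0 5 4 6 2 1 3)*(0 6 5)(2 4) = (0 2 5 4 1 3 6)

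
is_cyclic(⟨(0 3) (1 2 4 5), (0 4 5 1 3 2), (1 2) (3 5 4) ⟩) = no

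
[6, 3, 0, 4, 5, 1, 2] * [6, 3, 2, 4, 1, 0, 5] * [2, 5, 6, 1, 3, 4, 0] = [4, 3, 0, 5, 2, 1, 6]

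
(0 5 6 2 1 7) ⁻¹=(0 7 1 2 6 5) 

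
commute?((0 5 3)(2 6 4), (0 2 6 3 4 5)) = no:(0 5 3)(2 6 4)*(0 2 6 3 4 5) = (2 3)(4 6 5), (0 2 6 3 4 5)*(0 5 3)(2 6 4) = (0 6)(2 4 3)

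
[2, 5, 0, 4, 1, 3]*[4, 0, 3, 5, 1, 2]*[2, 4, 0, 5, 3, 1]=[5, 0, 3, 4, 2, 1]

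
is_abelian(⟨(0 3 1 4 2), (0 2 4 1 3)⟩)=yes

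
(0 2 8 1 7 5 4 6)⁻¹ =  (0 6 4 5 7 1 8 2)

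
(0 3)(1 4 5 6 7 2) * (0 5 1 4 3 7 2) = (0 7)(1 3 5 6 2 4)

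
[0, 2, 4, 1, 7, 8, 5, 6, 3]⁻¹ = [0, 3, 1, 8, 2, 6, 7, 4, 5]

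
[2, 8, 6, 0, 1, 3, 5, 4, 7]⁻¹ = [3, 4, 0, 5, 7, 6, 2, 8, 1]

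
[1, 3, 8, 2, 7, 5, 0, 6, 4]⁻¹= [6, 0, 3, 1, 8, 5, 7, 4, 2]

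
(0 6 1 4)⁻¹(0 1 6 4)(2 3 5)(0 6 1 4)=(0 6 4 1)(2 3 5)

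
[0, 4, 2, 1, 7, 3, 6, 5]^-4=[0, 4, 2, 1, 7, 3, 6, 5]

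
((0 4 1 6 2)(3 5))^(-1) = (0 2 6 1 4)(3 5)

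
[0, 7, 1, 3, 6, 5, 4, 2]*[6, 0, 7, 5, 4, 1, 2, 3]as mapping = [0→6, 1→3, 2→0, 3→5, 4→2, 5→1, 6→4, 7→7]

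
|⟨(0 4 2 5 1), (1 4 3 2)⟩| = 120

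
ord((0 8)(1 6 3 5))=4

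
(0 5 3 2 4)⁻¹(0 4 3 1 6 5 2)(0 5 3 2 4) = (0 2 1 6 3 4 5)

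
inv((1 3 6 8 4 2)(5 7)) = (1 2 4 8 6 3)(5 7)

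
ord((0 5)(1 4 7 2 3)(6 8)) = 10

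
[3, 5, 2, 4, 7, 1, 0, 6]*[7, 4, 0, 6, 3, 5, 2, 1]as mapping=[0→6, 1→5, 2→0, 3→3, 4→1, 5→4, 6→7, 7→2]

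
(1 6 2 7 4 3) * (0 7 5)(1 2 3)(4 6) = (0 7 6 3 2 5)(1 4)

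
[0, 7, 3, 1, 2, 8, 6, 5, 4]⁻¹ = [0, 3, 4, 2, 8, 7, 6, 1, 5]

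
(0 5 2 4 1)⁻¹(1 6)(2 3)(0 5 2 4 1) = (0 6)(3 4)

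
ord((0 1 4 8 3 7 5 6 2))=9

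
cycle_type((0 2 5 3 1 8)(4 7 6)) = 3.6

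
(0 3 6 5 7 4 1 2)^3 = (0 5 1 3 7 2 6 4)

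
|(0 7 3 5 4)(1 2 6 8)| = 20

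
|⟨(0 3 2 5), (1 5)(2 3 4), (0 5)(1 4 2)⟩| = 720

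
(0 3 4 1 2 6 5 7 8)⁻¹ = (0 8 7 5 6 2 1 4 3)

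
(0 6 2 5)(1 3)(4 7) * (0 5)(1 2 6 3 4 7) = (0 3 2)(1 4)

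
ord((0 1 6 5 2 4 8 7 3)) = 9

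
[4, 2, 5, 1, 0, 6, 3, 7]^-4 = [0, 2, 5, 1, 4, 6, 3, 7]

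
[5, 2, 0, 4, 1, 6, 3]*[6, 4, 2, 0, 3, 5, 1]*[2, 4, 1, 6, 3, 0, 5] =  [0, 1, 5, 6, 3, 4, 2]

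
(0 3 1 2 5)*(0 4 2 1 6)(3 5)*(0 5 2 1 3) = (0 2)(1 3 6 5 4)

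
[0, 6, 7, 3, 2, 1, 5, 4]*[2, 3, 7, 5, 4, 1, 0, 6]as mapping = [0→2, 1→0, 2→6, 3→5, 4→7, 5→3, 6→1, 7→4]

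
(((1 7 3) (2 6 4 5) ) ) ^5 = (1 3 7) (2 6 4 5) 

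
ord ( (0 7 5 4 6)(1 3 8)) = 15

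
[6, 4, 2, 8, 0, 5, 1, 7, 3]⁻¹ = [4, 6, 2, 8, 1, 5, 0, 7, 3]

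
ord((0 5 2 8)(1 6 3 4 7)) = 20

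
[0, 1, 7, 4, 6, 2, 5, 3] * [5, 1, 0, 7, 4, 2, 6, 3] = [5, 1, 3, 4, 6, 0, 2, 7]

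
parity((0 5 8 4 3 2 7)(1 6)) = odd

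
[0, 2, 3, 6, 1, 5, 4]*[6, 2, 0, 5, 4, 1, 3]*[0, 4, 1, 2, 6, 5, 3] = [3, 0, 5, 2, 1, 4, 6]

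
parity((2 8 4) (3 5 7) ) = even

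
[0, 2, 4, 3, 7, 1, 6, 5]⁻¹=[0, 5, 1, 3, 2, 7, 6, 4]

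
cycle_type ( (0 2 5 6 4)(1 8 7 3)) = 4.5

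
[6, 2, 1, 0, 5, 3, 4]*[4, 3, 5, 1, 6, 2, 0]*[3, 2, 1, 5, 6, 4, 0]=[3, 4, 5, 6, 1, 2, 0]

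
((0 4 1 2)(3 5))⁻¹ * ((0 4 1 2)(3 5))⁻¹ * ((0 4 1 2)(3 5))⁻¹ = (0 4 1 2)(3 5)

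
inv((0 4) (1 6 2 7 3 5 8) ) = (0 4) (1 8 5 3 7 2 6) 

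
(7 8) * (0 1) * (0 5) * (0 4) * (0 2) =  (0 1 5 4 2)(7 8)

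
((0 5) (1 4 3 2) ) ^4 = () 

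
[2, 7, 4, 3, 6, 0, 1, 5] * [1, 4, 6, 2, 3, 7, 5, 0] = [6, 0, 3, 2, 5, 1, 4, 7]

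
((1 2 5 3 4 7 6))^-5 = (1 5 4 6 2 3 7)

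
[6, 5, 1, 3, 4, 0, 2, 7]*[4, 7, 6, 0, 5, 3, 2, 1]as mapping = [0→2, 1→3, 2→7, 3→0, 4→5, 5→4, 6→6, 7→1]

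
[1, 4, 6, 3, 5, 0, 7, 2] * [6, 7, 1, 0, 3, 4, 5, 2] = [7, 3, 5, 0, 4, 6, 2, 1]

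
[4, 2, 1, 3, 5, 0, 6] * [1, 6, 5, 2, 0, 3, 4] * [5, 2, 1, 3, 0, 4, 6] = [5, 4, 6, 1, 3, 2, 0]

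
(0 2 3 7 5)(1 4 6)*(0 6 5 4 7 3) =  (0 2)(1 7 4 5 6)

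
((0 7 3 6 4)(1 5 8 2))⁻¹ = (0 4 6 3 7)(1 2 8 5)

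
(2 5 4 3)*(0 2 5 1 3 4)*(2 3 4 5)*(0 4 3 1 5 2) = (0 1 3)(2 5 4)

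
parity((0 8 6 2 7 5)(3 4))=even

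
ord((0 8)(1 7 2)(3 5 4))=6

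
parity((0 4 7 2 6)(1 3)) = odd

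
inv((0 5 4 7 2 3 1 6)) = (0 6 1 3 2 7 4 5)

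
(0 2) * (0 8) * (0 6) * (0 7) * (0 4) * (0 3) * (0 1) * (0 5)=(0 2 8 6 7 4 3 1 5)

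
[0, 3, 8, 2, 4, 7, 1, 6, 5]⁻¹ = [0, 6, 3, 1, 4, 8, 7, 5, 2]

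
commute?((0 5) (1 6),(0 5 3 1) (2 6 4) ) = no:(0 5) (1 6)*(0 5 3 1) (2 6 4) = (0 3 1 4 2 6),(0 5 3 1) (2 6 4)*(0 5) (1 6) = (1 5 3 6 4 2) 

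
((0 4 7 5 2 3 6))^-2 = (0 3 5 4 6 2 7)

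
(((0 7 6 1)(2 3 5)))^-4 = (2 5 3)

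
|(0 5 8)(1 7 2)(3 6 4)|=3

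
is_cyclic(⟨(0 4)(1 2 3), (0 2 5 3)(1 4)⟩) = no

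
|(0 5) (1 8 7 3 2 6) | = 6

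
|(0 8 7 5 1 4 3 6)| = 8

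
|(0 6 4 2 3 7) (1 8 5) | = 6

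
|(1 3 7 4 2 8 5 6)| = 8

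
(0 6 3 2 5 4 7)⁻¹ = (0 7 4 5 2 3 6)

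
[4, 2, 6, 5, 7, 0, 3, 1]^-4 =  [2, 5, 0, 7, 6, 1, 4, 3]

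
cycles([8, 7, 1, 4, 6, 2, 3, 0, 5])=(0 8 5 2 1 7)(3 4 6)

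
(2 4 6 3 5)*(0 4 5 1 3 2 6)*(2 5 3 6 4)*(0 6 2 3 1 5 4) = (0 3 5)(1 2)(4 6)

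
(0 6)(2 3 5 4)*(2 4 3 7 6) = (0 2 7 6)(3 5)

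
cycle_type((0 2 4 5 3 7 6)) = 7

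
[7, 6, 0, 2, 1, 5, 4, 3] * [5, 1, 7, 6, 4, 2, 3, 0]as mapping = [0→0, 1→3, 2→5, 3→7, 4→1, 5→2, 6→4, 7→6]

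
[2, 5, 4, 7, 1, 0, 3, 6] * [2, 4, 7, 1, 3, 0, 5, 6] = [7, 0, 3, 6, 4, 2, 1, 5]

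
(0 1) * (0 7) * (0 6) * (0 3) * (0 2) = (0 1 7 6 3 2)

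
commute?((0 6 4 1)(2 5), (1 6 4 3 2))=no:(0 6 4 1)(2 5)*(1 6 4 3 2)=(0 4 6 3 2 5 1), (1 6 4 3 2)*(0 6 4 1)(2 5)=(0 6 1 4 3 5 2)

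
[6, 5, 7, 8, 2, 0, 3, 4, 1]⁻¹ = [5, 8, 4, 6, 7, 1, 0, 2, 3]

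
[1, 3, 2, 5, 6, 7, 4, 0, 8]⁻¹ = [7, 0, 2, 1, 6, 3, 4, 5, 8]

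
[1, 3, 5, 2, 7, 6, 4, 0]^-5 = [2, 5, 4, 6, 1, 7, 0, 3]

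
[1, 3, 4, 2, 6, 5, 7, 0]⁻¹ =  [7, 0, 3, 1, 2, 5, 4, 6]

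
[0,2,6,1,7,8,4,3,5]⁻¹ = [0,3,1,7,6,8,2,4,5]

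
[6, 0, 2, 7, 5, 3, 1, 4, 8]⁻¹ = [1, 6, 2, 5, 7, 4, 0, 3, 8]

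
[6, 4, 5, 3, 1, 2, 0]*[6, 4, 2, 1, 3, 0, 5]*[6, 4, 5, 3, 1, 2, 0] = [2, 3, 6, 4, 1, 5, 0]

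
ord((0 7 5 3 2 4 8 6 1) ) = 9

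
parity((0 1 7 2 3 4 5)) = even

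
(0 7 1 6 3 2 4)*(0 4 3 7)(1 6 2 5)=(1 2 3 5)(6 7)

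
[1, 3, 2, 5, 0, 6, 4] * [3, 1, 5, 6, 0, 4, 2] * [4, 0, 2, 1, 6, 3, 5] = [0, 5, 3, 6, 1, 2, 4] 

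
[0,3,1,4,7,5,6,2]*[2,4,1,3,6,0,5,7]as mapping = [0→2,1→3,2→4,3→6,4→7,5→0,6→5,7→1]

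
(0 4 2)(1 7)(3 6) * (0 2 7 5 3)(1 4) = (0 1 5 3 6)(4 7)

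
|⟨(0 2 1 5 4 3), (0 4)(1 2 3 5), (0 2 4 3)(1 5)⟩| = 720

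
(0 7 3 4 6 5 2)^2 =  (0 3 6 2 7 4 5)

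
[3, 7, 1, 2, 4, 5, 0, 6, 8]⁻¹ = [6, 2, 3, 0, 4, 5, 7, 1, 8]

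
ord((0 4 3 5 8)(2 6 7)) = 15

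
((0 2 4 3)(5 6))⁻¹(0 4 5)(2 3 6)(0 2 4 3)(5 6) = (0 5 4)(2 3 6)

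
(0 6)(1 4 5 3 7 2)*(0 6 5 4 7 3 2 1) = (0 5 2)(1 7)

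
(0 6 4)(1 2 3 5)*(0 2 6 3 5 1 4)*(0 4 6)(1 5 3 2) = (0 2 3 5 6 4 1)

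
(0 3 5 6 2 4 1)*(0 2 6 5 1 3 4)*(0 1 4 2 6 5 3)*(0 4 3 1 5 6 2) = (1 2 5)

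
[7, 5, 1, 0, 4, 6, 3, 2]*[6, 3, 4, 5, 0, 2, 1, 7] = [7, 2, 3, 6, 0, 1, 5, 4]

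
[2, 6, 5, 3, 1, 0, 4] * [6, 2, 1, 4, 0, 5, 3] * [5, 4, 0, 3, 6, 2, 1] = [4, 3, 2, 6, 0, 1, 5]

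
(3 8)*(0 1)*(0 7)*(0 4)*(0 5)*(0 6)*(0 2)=(0 1 7 4 5 6 2)(3 8)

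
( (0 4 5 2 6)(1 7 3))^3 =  (0 2 4 6 5)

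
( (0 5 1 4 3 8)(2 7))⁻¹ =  (0 8 3 4 1 5)(2 7)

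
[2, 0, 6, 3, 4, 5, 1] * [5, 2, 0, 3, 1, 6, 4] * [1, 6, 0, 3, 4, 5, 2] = [1, 5, 4, 3, 6, 2, 0]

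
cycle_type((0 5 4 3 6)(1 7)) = 2.5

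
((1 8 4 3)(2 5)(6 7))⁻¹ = (1 3 4 8)(2 5)(6 7)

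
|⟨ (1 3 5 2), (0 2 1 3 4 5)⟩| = 120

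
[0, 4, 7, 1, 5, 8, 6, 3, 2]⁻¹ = [0, 3, 8, 7, 1, 4, 6, 2, 5]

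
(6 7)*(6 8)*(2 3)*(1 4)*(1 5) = (1 4 5)(2 3)(6 7 8)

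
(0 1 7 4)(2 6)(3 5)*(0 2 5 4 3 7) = (0 1)(2 6 5 7 3 4)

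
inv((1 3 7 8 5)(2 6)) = (1 5 8 7 3)(2 6)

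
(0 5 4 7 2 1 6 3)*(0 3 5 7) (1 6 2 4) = (0 7 4) (1 2 6 5) 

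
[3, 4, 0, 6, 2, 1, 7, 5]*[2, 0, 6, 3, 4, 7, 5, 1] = [3, 4, 2, 5, 6, 0, 1, 7]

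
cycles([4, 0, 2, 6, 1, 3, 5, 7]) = (0 4 1)(3 6 5)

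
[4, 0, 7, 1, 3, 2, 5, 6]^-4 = [0, 1, 2, 3, 4, 5, 6, 7]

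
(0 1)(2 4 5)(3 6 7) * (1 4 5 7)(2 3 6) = (0 4 7 6 1)(2 5 3)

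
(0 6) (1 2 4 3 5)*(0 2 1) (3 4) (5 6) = (0 5) (2 3 6) 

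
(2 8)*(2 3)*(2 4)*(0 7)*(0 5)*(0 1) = (0 7 5 1)(2 8 3 4)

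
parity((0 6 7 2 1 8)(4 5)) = even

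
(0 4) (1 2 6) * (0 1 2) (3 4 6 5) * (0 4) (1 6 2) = (0 2 5 3) (1 4 6) 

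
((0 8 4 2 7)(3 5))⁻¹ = (0 7 2 4 8)(3 5)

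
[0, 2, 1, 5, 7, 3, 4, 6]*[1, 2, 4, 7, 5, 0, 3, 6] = [1, 4, 2, 0, 6, 7, 5, 3]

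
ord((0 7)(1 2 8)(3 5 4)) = 6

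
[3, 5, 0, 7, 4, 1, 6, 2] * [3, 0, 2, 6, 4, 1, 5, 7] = [6, 1, 3, 7, 4, 0, 5, 2]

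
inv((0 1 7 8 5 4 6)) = (0 6 4 5 8 7 1)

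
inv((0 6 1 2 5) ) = (0 5 2 1 6) 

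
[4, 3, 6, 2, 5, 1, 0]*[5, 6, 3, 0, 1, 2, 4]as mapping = [0→1, 1→0, 2→4, 3→3, 4→2, 5→6, 6→5]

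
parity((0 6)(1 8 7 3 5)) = odd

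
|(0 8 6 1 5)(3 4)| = 10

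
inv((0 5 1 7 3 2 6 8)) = (0 8 6 2 3 7 1 5)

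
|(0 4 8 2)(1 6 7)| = 12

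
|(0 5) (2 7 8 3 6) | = 10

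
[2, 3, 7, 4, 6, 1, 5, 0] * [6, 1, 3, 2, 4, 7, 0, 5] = [3, 2, 5, 4, 0, 1, 7, 6]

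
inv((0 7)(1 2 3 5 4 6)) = (0 7)(1 6 4 5 3 2)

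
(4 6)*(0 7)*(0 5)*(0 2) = (0 7 5 2)(4 6)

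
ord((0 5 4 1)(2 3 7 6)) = 4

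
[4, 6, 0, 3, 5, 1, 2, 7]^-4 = [5, 2, 4, 3, 1, 6, 0, 7]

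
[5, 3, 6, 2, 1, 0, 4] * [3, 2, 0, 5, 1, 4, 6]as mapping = [0→4, 1→5, 2→6, 3→0, 4→2, 5→3, 6→1]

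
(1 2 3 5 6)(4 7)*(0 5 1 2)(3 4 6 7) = (0 5 7 6 2 4 3 1)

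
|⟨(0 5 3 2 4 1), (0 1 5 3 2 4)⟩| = 720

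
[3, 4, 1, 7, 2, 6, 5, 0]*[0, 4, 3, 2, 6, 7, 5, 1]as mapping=[0→2, 1→6, 2→4, 3→1, 4→3, 5→5, 6→7, 7→0]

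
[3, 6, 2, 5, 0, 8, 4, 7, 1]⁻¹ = [4, 8, 2, 0, 6, 3, 1, 7, 5]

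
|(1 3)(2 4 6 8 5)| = 10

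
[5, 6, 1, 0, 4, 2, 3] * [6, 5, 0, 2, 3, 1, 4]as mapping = [0→1, 1→4, 2→5, 3→6, 4→3, 5→0, 6→2]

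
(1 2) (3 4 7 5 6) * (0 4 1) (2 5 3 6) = (0 4 7 3 1 5 2) 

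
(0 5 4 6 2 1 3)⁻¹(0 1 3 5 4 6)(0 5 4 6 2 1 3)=(0 4 6 2 5 3)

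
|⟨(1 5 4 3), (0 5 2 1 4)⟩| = 120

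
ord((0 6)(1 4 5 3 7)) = 10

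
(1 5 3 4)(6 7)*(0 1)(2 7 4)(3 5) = (0 1 3 2 7 6 4)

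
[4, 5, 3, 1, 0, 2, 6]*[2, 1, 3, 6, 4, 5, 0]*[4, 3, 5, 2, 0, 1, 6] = [0, 1, 6, 3, 5, 2, 4] 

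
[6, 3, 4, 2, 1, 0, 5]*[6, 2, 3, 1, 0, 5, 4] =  [4, 1, 0, 3, 2, 6, 5]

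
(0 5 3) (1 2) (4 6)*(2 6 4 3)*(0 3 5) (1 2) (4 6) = (1 4 6 5) 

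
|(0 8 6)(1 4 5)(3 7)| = 6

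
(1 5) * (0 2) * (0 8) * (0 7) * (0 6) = (0 2 8 7 6) (1 5) 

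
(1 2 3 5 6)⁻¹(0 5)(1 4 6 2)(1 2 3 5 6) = (0 6)(1 3 2 4)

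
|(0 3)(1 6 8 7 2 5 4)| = 14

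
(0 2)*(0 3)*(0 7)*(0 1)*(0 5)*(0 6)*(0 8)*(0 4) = (0 2 3 7 1 5 6 8 4)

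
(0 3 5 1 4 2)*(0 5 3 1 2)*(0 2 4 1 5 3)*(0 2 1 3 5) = (1 3 2 5 4)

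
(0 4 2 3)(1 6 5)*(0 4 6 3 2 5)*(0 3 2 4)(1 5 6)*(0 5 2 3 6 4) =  (0 1 3 5 2)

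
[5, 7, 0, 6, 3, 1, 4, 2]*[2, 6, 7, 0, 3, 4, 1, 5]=[4, 5, 2, 1, 0, 6, 3, 7]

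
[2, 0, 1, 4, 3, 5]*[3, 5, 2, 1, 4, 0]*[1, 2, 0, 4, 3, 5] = [0, 4, 5, 3, 2, 1]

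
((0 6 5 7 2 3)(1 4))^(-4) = (0 5 2)(3 6 7)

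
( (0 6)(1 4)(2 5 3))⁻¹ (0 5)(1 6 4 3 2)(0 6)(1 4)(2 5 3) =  (0 1 2 5 4)(3 6)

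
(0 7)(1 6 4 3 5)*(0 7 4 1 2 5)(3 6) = (0 4 6 1 3)(2 5)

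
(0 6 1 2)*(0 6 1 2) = (0 1)(2 6)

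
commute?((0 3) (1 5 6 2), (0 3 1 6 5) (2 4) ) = no:(0 3) (1 5 6 2) * (0 3 1 6 5) (2 4) = (0 1) (2 6 4), (0 3 1 6 5) (2 4) * (0 3) (1 5 6 2) = (1 2 4) (3 5) 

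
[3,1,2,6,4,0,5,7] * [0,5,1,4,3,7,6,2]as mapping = [0→4,1→5,2→1,3→6,4→3,5→0,6→7,7→2]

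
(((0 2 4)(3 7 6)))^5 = (0 4 2)(3 6 7)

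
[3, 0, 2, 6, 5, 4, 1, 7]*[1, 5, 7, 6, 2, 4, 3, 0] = [6, 1, 7, 3, 4, 2, 5, 0]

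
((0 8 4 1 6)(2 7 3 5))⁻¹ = (0 6 1 4 8)(2 5 3 7)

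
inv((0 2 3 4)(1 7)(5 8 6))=(0 4 3 2)(1 7)(5 6 8)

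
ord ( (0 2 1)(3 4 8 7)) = 12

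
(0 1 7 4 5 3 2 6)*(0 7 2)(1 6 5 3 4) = (0 6 7 1 2 5 4 3)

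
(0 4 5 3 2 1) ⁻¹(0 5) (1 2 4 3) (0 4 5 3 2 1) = (0 1 5 2) (3 4) 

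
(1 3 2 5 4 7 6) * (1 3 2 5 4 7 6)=(1 2 4 6 3 5 7)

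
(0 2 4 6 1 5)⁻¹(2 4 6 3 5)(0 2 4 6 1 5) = (0 4 6 1 3)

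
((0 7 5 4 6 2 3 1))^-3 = (0 2 5 1 6 7 3 4)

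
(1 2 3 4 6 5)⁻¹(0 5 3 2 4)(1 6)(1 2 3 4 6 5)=(0 1 4 3 6)(2 5)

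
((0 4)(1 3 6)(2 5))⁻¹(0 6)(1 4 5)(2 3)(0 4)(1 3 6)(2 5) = (0 2 3)(1 4)(5 6)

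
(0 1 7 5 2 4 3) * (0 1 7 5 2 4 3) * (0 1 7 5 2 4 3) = (0 5 3 7 4 1 2)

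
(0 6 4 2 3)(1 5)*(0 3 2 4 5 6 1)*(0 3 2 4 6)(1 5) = (0 5 3 2 4 6 1)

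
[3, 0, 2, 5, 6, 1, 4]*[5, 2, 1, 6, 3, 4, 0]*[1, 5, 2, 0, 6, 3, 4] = [4, 3, 5, 6, 1, 2, 0]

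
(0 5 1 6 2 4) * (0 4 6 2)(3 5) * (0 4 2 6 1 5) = (0 3)(1 6 4 2)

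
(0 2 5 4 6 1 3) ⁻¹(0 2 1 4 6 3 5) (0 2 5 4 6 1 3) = (0 4 2 5 3 6 1) 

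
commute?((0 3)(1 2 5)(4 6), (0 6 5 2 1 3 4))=no:(0 3)(1 2 5)(4 6)*(0 6 5 2 1 3 4)=(0 4 5 3 6), (0 6 5 2 1 3 4)*(0 3)(1 2 5)(4 6)=(0 4 3 6 1)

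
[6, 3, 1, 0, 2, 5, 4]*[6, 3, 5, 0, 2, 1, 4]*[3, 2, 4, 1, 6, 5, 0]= [6, 3, 1, 0, 5, 2, 4]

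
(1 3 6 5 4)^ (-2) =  (1 5 3 4 6)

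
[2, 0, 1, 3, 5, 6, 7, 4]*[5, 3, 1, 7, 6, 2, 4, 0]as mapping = [0→1, 1→5, 2→3, 3→7, 4→2, 5→4, 6→0, 7→6]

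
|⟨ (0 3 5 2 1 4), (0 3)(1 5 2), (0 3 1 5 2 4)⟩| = 720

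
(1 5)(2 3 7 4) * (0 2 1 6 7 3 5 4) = (0 2 5 6 7)(1 4)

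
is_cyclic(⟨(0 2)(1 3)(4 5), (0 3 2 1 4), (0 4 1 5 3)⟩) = no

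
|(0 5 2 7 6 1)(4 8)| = 6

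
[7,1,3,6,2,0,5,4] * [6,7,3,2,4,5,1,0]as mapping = [0→0,1→7,2→2,3→1,4→3,5→6,6→5,7→4]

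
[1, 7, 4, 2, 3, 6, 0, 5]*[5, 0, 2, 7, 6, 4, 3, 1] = [0, 1, 6, 2, 7, 3, 5, 4]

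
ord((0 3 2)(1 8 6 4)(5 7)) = 12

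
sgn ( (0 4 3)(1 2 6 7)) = -1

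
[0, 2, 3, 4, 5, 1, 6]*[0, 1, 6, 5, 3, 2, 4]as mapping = [0→0, 1→6, 2→5, 3→3, 4→2, 5→1, 6→4]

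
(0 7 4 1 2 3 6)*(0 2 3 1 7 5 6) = (0 5 6 2 1 3)(4 7)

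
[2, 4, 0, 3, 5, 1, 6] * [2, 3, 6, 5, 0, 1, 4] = [6, 0, 2, 5, 1, 3, 4]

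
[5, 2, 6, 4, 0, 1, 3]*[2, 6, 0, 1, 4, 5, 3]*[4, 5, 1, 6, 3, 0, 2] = [0, 4, 6, 3, 1, 2, 5]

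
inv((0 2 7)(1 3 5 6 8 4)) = (0 7 2)(1 4 8 6 5 3)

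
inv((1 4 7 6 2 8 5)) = (1 5 8 2 6 7 4)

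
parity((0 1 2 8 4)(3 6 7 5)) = odd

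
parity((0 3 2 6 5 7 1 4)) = odd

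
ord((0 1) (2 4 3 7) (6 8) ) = 4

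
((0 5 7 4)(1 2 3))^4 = (1 2 3)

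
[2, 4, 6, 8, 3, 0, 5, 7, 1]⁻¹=[5, 8, 0, 4, 1, 6, 2, 7, 3]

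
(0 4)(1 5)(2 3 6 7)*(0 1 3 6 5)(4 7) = (0 7 2 6 4 1)(3 5)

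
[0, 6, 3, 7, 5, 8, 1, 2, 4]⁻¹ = [0, 6, 7, 2, 8, 4, 1, 3, 5]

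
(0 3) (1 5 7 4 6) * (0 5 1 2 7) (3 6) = (0 6 2 7 4 3 5) 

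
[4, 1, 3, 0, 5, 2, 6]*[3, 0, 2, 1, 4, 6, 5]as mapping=[0→4, 1→0, 2→1, 3→3, 4→6, 5→2, 6→5]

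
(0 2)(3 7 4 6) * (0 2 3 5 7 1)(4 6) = (0 3 1)(5 7 6)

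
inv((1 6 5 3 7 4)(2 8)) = (1 4 7 3 5 6)(2 8)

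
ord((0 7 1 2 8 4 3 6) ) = 8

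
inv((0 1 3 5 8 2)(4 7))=(0 2 8 5 3 1)(4 7)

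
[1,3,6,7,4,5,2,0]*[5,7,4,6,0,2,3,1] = [7,6,3,1,0,2,4,5]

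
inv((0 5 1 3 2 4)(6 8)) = (0 4 2 3 1 5)(6 8)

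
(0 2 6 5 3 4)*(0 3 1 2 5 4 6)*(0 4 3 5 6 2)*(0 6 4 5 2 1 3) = (0 4 2 5 3 1 6)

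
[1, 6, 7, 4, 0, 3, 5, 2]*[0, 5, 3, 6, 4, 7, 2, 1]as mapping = [0→5, 1→2, 2→1, 3→4, 4→0, 5→6, 6→7, 7→3]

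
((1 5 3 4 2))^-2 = (1 4 5 2 3)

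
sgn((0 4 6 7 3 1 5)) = 1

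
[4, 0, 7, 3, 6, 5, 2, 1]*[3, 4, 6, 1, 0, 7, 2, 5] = [0, 3, 5, 1, 2, 7, 6, 4]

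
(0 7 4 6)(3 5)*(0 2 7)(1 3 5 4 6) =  (1 3 4)(2 7 6)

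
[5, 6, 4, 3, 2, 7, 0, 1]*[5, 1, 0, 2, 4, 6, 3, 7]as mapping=[0→6, 1→3, 2→4, 3→2, 4→0, 5→7, 6→5, 7→1]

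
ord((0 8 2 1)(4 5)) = 4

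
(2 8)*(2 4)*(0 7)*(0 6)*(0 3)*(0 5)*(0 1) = (0 7 6 3 5 1)(2 8 4)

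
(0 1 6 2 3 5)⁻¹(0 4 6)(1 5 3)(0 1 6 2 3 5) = (0 5 6)(1 4 2)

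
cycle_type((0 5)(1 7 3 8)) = 2.4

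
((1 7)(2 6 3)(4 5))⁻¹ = (1 7)(2 3 6)(4 5)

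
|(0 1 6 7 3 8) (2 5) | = 6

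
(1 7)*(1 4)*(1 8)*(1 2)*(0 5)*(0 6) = (0 5 6) (1 7 4 8 2) 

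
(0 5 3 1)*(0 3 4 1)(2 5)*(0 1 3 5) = (0 2)(1 5 4 3)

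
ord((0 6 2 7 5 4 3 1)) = 8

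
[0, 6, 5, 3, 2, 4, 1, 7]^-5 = [0, 6, 5, 3, 2, 4, 1, 7]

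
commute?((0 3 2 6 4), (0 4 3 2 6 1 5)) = no:(0 3 2 6 4) * (0 4 3 2 6 1 5) = (0 2 1 5)(3 6), (0 4 3 2 6 1 5) * (0 3 2 6 4) = (1 5 3 6)(2 4)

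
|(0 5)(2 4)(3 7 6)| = 6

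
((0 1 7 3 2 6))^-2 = (0 2 7)(1 6 3)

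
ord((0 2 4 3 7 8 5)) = 7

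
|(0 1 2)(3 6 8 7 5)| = 15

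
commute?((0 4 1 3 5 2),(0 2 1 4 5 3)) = no:(0 4 1 3 5 2)*(0 2 1 4 5 3) = (0 5 1),(0 2 1 4 5 3)*(0 4 1 3 5 2) = (2 3 4)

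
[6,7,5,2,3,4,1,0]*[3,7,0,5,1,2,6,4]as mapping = [0→6,1→4,2→2,3→0,4→5,5→1,6→7,7→3]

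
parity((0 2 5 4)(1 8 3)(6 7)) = even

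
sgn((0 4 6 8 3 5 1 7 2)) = 1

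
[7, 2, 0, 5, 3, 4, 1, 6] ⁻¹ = [2, 6, 1, 4, 5, 3, 7, 0] 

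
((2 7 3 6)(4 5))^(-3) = (2 7 3 6)(4 5)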